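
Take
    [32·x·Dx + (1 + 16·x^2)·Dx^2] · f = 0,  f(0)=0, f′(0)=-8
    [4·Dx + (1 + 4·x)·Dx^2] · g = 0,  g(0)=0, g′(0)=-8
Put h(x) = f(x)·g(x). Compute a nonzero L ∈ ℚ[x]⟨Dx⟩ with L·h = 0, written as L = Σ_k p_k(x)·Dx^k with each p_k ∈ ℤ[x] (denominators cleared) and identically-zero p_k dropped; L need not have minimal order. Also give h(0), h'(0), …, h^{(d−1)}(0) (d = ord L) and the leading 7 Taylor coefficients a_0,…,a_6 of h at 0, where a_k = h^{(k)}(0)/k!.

f: a_k = 0, -8, 0, 128/3, 0, -2048/5, 0, …
g: a_k = 0, -8, 16, -128/3, 128, -2048/5, 4096/3, …
L₀ := L_f ⊗_s L_g (sym. prod.), ord ≤ 4.
L = (1536 + 11264·x + 81920·x^2 + 638976·x^3 + 1966080·x^4 + 3407872·x^5 + 4194304·x^7)·Dx + (288 + 7936·x + 78848·x^2 + 495616·x^3 + 2228224·x^4 + 6094848·x^5 + 9175040·x^6 + 3145728·x^7 + 14680064·x^8)·Dx^2 + (48 + 1024·x + 12288·x^2 + 79872·x^3 + 368640·x^4 + 1277952·x^5 + 3145728·x^6 + 4718592·x^7 + 3145728·x^8 + 8388608·x^9)·Dx^3 + (5 + 72·x + 592·x^2 + 3584·x^3 + 16896·x^4 + 61440·x^5 + 172032·x^6 + 393216·x^7 + 589824·x^8 + 524288·x^9 + 1048576·x^10)·Dx^4  (order 4).
h: a_k = 0, 0, 64, -128, 0, -1024/3, 212992/45, …
ICs: h(0) = 0, h′(0) = 0, h′′(0) = 128, h′′′(0) = -768.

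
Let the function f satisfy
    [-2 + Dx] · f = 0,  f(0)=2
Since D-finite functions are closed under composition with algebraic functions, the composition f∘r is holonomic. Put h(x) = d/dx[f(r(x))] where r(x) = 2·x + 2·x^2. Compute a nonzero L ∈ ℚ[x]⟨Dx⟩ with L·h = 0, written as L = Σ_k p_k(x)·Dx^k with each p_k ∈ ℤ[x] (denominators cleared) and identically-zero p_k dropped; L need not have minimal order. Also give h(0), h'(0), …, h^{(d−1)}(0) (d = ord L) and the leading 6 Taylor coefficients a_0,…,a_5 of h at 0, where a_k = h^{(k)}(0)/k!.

f: a_k = 2, 4, 4, 8/3, 4/3, 8/15, …
h₀=f(r): pull back L_f along r ⇒ L₀.
Differentiate: ansatz ord ≤ ord L₀ ⇒ L.
L = (6 + 16·x + 16·x^2) + (-1 - 2·x)·Dx  (order 1).
h: a_k = 8, 48, 160, 1216/3, 832, 22144/15, …
ICs: h(0) = 8.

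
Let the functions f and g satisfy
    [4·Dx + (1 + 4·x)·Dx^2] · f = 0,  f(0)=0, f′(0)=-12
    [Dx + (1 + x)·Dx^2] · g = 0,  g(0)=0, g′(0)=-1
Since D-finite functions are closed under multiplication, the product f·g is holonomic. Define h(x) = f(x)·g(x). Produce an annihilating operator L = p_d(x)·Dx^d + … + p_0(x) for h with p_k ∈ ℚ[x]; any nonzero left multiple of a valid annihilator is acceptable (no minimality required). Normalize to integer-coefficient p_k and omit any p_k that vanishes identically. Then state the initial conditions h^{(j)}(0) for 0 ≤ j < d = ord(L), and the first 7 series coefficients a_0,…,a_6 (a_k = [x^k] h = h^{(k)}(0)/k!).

f: a_k = 0, -12, 24, -64, 192, -3072/5, 2048, …
g: a_k = 0, -1, 1/2, -1/3, 1/4, -1/5, 1/6, …
Sym-product of L_f,L_g gives L₀ (≤ ord 4).
L = (136 + 320·x + 256·x^2)·Dx + (290 + 1464·x + 2400·x^2 + 1280·x^3)·Dx^2 + (92 + 740·x + 1992·x^2 + 2240·x^3 + 896·x^4)·Dx^3 + (5 + 58·x + 245·x^2 + 464·x^3 + 400·x^4 + 128·x^5)·Dx^4  (order 4).
h: a_k = 0, 0, 12, -30, 80, -235, 11102/15, …
ICs: h(0) = 0, h′(0) = 0, h′′(0) = 24, h′′′(0) = -180.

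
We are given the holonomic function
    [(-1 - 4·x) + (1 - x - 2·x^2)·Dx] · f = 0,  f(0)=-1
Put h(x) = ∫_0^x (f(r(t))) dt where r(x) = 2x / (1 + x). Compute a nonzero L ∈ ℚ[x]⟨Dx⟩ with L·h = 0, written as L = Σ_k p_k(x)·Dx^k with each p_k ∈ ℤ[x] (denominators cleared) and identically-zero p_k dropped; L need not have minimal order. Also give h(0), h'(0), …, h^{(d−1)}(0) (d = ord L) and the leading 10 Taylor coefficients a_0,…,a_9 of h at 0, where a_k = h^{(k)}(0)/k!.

f: a_k = -1, -1, -3, -5, -11, -21, -43, -85, -171, -341, …
Substitute x→r, Dx→(1/r')Dx; clear ⇒ L₀.
∫: right-multiply L₀ by Dx.
L = (2 + 18·x)·Dx + (-1 - x + 9·x^2 + 9·x^3)·Dx^2  (order 2).
h: a_k = 0, -1, -1, -10/3, -9/2, -18, -27, -810/7, -729/4, -810, …
ICs: h(0) = 0, h′(0) = -1.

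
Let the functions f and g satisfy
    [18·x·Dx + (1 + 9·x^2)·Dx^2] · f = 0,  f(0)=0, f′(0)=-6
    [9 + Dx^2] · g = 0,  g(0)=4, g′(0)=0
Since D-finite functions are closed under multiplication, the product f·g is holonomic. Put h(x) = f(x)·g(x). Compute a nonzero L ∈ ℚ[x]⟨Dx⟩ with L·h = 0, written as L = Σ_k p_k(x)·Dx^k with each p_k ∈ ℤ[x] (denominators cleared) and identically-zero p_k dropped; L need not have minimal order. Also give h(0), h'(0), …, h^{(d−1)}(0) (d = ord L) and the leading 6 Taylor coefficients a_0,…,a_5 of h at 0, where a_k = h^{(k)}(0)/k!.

f: a_k = 0, -6, 0, 18, 0, -486/5, …
g: a_k = 4, 0, -18, 0, 27/2, 0, …
f·g: L₀ = L_f ⊗_s L_g, ord ≤ 2·2.
L = (810 + 18954·x^2 + 72171·x^4 + 236196·x^6 + 531441·x^8) + (972·x + 14580·x^3 + 78732·x^5 + 236196·x^7)·Dx + (108 + 2592·x^2 + 13122·x^4 + 52488·x^6 + 118098·x^8)·Dx^2 + (108·x + 1620·x^3 + 8748·x^5 + 26244·x^7)·Dx^3 + (2 + 54·x^2 + 567·x^4 + 2916·x^6 + 6561·x^8)·Dx^4  (order 4).
h: a_k = 0, -24, 0, 180, 0, -3969/5, …
ICs: h(0) = 0, h′(0) = -24, h′′(0) = 0, h′′′(0) = 1080.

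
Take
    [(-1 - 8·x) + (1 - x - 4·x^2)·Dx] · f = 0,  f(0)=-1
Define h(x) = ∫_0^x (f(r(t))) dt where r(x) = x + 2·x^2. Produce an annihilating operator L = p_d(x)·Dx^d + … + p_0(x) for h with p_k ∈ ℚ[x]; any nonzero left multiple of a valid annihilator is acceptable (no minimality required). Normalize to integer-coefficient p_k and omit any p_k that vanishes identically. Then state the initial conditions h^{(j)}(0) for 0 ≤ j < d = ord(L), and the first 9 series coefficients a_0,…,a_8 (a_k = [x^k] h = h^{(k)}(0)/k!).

L = (1 + 12·x + 48·x^2 + 64·x^3)·Dx + (-1 + x + 6·x^2 + 16·x^3 + 16·x^4)·Dx^2  (order 2).
h: a_k = 0, -1, -1/2, -7/3, -29/4, -103/5, -135/2, -1599/7, -6141/8, …
ICs: h(0) = 0, h′(0) = -1.

f: a_k = -1, -1, -5, -9, -29, -65, -181, -441, -1165, …
Substitute x→r, Dx→(1/r')Dx; clear ⇒ L₀.
∫: right-multiply L₀ by Dx.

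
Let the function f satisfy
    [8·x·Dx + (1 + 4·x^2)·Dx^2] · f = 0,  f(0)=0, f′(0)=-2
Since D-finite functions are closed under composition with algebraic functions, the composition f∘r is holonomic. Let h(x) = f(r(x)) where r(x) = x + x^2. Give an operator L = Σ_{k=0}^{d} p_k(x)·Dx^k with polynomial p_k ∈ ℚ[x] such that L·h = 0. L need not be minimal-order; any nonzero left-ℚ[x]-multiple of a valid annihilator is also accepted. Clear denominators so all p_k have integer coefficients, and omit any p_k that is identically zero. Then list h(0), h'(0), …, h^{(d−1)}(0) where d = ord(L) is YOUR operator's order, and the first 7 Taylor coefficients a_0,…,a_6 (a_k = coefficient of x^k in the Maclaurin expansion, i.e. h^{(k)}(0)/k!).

L = (-2 + 8·x + 32·x^2 + 48·x^3 + 24·x^4)·Dx + (1 + 2·x + 4·x^2 + 16·x^3 + 20·x^4 + 8·x^5)·Dx^2  (order 2).
h: a_k = 0, -2, -2, 8/3, 8, 8/5, -88/3, …
ICs: h(0) = 0, h′(0) = -2.

f: a_k = 0, -2, 0, 8/3, 0, -32/5, 0, …
f∘r: x↦r, Dx↦Dx/r' in L_f ⇒ L₀.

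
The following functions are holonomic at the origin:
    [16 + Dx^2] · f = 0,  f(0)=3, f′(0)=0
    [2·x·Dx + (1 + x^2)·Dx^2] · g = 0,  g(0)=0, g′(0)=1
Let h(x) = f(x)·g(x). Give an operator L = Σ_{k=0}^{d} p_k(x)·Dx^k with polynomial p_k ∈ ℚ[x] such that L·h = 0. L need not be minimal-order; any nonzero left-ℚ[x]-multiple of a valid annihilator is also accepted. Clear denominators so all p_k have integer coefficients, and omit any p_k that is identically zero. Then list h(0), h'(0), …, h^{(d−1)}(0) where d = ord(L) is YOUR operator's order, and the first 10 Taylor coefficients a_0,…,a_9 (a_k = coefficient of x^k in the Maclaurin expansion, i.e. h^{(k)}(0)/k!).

f: a_k = 3, 0, -24, 0, 32, 0, -256/15, 0, 512/105, 0, …
g: a_k = 0, 1, 0, -1/3, 0, 1/5, 0, -1/7, 0, 1/9, …
h₀=f·g: eliminate ⇒ L₀, order ≤ 2·2.
L = (5440 + 19136·x^2 + 25856·x^4 + 16384·x^6 + 4096·x^8) + (1152·x + 3200·x^3 + 3072·x^5 + 1024·x^7)·Dx + (612 + 2252·x^2 + 3168·x^4 + 2048·x^6 + 512·x^8)·Dx^2 + (72·x + 200·x^3 + 192·x^5 + 64·x^7)·Dx^3 + (17 + 66·x^2 + 97·x^4 + 64·x^6 + 16·x^8)·Dx^4  (order 4).
h: a_k = 0, 3, 0, -25, 0, 203/5, 0, -3461/105, 0, 6529/315, …
ICs: h(0) = 0, h′(0) = 3, h′′(0) = 0, h′′′(0) = -150.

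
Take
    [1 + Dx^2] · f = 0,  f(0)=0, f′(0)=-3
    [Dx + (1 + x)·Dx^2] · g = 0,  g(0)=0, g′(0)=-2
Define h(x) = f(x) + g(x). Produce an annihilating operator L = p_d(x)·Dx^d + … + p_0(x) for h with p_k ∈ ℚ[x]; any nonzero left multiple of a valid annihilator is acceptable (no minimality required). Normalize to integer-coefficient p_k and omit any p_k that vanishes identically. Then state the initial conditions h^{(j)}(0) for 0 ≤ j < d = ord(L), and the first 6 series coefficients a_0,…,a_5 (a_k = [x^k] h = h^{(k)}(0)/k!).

L = (7 + 2·x + x^2)·Dx + (3 + 5·x + 3·x^2 + x^3)·Dx^2 + (7 + 2·x + x^2)·Dx^3 + (3 + 5·x + 3·x^2 + x^3)·Dx^4  (order 4).
h: a_k = 0, -5, 1, -1/6, 1/2, -17/40, …
ICs: h(0) = 0, h′(0) = -5, h′′(0) = 2, h′′′(0) = -1.

f: a_k = 0, -3, 0, 1/2, 0, -1/40, …
g: a_k = 0, -2, 1, -2/3, 1/2, -2/5, …
f+g: L₀ = lclm(L_f,L_g), ord ≤ 2+2.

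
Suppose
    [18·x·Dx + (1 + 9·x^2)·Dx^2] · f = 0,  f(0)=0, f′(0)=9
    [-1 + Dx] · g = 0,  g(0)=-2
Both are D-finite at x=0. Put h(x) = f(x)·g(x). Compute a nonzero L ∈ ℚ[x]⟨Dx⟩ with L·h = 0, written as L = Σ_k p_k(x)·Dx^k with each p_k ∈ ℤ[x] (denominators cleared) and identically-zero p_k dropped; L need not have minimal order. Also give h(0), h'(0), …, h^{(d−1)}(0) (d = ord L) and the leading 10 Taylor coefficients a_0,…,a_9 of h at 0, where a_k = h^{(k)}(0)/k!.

L = (1 - 18·x + 9·x^2) + (-2 + 18·x - 18·x^2)·Dx + (1 + 9·x^2)·Dx^2  (order 2).
h: a_k = 0, -18, -18, 45, 51, -5307/20, -1131/4, 484679/280, 511397/280, -27320809/2240, …
ICs: h(0) = 0, h′(0) = -18.

f: a_k = 0, 9, 0, -27, 0, 729/5, 0, -6561/7, 0, 6561, …
g: a_k = -2, -2, -1, -1/3, -1/12, -1/60, -1/360, -1/2520, -1/20160, -1/181440, …
f·g: L₀ = L_f ⊗_s L_g, ord ≤ 2·1.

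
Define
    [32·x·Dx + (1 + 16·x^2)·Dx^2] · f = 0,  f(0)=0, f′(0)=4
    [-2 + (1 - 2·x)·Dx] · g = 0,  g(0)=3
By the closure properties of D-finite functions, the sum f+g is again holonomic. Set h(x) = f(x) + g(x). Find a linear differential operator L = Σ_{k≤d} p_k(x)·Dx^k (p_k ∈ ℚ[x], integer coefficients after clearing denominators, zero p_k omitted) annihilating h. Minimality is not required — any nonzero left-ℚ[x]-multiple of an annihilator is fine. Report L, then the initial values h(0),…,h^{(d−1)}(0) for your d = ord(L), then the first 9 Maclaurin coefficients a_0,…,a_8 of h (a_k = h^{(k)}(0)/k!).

f: a_k = 0, 4, 0, -64/3, 0, 1024/5, 0, -16384/7, 0, …
g: a_k = 3, 6, 12, 24, 48, 96, 192, 384, 768, …
Sum ⇒ L₀ = lclm(L_f,L_g) in ℚ(x)⟨Dx⟩.
L = (32 - 256·x - 1536·x^2)·Dx + (-14 + 32·x + 160·x^2 - 1536·x^3)·Dx^2 + (1 + 6·x + 96·x^3 - 256·x^4)·Dx^3  (order 3).
h: a_k = 3, 10, 12, 8/3, 48, 1504/5, 192, -13696/7, 768, …
ICs: h(0) = 3, h′(0) = 10, h′′(0) = 24.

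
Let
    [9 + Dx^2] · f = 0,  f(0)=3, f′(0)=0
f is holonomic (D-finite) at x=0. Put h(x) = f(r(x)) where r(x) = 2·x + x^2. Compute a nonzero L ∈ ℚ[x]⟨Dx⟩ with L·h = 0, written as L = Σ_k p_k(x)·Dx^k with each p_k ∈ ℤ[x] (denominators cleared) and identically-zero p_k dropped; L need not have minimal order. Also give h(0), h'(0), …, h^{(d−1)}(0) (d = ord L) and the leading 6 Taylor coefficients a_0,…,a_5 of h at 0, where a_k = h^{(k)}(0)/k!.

L = (36 + 108·x + 108·x^2 + 36·x^3) - Dx + (1 + x)·Dx^2  (order 2).
h: a_k = 3, 0, -54, -54, 297/2, 324, …
ICs: h(0) = 3, h′(0) = 0.

f: a_k = 3, 0, -27/2, 0, 81/8, 0, …
L₀ from L_f via x↦r, Dx↦r'^{-1}Dx.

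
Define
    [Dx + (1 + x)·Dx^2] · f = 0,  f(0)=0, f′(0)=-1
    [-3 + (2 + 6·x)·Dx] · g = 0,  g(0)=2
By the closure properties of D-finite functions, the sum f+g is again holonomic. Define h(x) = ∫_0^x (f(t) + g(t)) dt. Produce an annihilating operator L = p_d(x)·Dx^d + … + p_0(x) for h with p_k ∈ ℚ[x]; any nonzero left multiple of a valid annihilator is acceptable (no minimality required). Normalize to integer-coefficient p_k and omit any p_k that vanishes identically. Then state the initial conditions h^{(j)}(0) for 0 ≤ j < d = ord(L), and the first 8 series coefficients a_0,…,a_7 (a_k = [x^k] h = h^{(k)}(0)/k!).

L = (-15 + 9·x)·Dx^2 + (-19 - 6·x + 45·x^2)·Dx^3 + (-2 - 2·x + 18·x^2 + 18·x^3)·Dx^4  (order 4).
h: a_k = 0, 2, 1, -7/12, 73/96, -389/320, 8377/3840, -45671/10752, …
ICs: h(0) = 0, h′(0) = 2, h′′(0) = 2, h′′′(0) = -7/2.

f: a_k = 0, -1, 1/2, -1/3, 1/4, -1/5, 1/6, -1/7, …
g: a_k = 2, 3, -9/4, 27/8, -405/64, 1701/128, -15309/512, 72171/1024, …
Weyl lclm of L_f,L_g ⇒ L₀ (ord ≤ 3).
Integrate: L := L₀·Dx.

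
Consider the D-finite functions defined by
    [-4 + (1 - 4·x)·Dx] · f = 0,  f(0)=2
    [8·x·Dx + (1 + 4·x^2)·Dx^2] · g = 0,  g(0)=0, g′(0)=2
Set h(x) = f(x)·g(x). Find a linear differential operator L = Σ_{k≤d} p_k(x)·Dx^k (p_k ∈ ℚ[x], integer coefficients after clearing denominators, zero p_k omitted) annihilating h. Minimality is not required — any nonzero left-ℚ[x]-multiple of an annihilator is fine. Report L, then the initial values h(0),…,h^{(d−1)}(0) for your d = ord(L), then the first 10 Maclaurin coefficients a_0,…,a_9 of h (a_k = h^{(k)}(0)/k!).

f: a_k = 2, 8, 32, 128, 512, 2048, 8192, 32768, 131072, 524288, …
g: a_k = 0, 2, 0, -8/3, 0, 32/5, 0, -128/7, 0, 512/9, …
L₀ := L_f ⊗_s L_g (sym. prod.), ord ≤ 2.
L = 32·x + (8 - 8·x + 64·x^2)·Dx + (-1 + 4·x - 4·x^2 + 16·x^3)·Dx^2  (order 2).
h: a_k = 0, 4, 16, 176/3, 704/3, 14272/15, 57088/15, 1594624/105, 6378496/105, 76577792/315, …
ICs: h(0) = 0, h′(0) = 4.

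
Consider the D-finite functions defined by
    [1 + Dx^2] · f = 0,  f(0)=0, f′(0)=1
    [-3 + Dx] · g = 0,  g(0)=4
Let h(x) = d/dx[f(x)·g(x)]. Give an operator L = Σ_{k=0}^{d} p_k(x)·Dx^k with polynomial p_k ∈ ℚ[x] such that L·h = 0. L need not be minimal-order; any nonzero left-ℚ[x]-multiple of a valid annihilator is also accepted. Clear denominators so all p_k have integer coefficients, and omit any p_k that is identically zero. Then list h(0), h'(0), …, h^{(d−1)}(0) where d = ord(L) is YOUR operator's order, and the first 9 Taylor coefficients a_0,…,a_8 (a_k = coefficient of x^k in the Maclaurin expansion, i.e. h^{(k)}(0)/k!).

f: a_k = 0, 1, 0, -1/6, 0, 1/120, 0, -1/5040, 0, …
g: a_k = 4, 12, 18, 18, 27/2, 81/10, 81/20, 243/140, 729/1120, …
h₀=f·g: eliminate ⇒ L₀, order ≤ 2·1.
h₀' ⇒ L via d/dx closure of L₀.
L = 10 - 6·Dx + Dx^2  (order 2).
h: a_k = 4, 24, 52, 64, 158/3, 156/5, 614/45, 64/15, 481/630, …
ICs: h(0) = 4, h′(0) = 24.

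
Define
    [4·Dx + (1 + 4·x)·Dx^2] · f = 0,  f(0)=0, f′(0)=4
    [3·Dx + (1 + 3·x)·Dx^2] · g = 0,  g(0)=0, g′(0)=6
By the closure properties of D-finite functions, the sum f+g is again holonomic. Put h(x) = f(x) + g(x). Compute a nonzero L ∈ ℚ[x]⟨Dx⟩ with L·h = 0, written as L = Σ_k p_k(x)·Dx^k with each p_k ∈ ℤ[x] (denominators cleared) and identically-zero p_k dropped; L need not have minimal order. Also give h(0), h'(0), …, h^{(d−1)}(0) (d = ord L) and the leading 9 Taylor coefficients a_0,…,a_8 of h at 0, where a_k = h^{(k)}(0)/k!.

f: a_k = 0, 4, -8, 64/3, -64, 1024/5, -2048/3, 16384/7, -8192, …
g: a_k = 0, 6, -9, 18, -81/2, 486/5, -243, 4374/7, -6561/4, …
h₀=f+g: left-lcm gives L₀, ord ≤ 4.
L = 24·Dx + (14 + 48·x)·Dx^2 + (1 + 7·x + 12·x^2)·Dx^3  (order 3).
h: a_k = 0, 10, -17, 118/3, -209/2, 302, -2777/3, 20758/7, -39329/4, …
ICs: h(0) = 0, h′(0) = 10, h′′(0) = -34.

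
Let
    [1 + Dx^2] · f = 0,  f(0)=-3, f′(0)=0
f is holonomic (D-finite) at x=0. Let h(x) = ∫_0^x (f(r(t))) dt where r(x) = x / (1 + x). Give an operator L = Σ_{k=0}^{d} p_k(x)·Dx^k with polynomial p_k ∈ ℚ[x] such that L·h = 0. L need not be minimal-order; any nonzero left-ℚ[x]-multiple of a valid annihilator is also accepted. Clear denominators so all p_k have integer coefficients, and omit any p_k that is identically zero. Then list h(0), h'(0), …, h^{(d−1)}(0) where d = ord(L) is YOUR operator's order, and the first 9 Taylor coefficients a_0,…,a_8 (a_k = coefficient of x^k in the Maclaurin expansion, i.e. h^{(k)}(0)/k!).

L = Dx + (2 + 6·x + 6·x^2 + 2·x^3)·Dx^2 + (1 + 4·x + 6·x^2 + 4·x^3 + x^4)·Dx^3  (order 3).
h: a_k = 0, -3, 0, 1/2, -3/4, 7/8, -11/12, 1501/1680, -261/320, …
ICs: h(0) = 0, h′(0) = -3, h′′(0) = 0.

f: a_k = -3, 0, 3/2, 0, -1/8, 0, 1/240, 0, -1/13440, …
Change of var in L_f (x↦r) gives L₀.
Integrate: L := L₀·Dx.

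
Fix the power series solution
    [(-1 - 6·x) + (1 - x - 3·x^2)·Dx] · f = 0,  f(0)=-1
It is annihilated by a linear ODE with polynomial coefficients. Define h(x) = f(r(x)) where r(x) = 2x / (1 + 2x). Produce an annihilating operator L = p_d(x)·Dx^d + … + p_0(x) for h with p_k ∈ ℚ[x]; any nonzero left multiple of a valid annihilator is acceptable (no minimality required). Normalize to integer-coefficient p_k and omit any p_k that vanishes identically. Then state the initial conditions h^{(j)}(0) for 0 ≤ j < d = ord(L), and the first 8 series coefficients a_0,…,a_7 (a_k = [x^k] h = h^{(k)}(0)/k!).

f: a_k = -1, -1, -4, -7, -19, -40, -97, -217, …
Substitute x→r, Dx→(1/r')Dx; clear ⇒ L₀.
L = (2 + 28·x) + (-1 - 4·x + 8·x^2 + 24·x^3)·Dx  (order 1).
h: a_k = -1, -2, -12, 0, -144, 288, -2304, 8064, …
ICs: h(0) = -1.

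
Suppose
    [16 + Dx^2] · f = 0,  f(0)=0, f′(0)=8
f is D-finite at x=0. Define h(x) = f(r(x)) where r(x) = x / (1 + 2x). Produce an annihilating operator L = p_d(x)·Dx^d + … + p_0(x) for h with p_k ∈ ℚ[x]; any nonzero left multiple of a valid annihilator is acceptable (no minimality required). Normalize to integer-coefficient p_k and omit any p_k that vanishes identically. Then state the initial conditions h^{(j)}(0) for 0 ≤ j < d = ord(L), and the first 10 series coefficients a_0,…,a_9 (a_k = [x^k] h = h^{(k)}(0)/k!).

f: a_k = 0, 8, 0, -64/3, 0, 256/15, 0, -2048/315, 0, 4096/2835, …
Substitute x→r, Dx→(1/r')Dx; clear ⇒ L₀.
L = 16 + (4 + 24·x + 48·x^2 + 32·x^3)·Dx + (1 + 8·x + 24·x^2 + 32·x^3 + 16·x^4)·Dx^2  (order 2).
h: a_k = 0, 8, -16, 32/3, 64, -5504/15, 1280, -1131008/315, 388096/45, -50444288/2835, …
ICs: h(0) = 0, h′(0) = 8.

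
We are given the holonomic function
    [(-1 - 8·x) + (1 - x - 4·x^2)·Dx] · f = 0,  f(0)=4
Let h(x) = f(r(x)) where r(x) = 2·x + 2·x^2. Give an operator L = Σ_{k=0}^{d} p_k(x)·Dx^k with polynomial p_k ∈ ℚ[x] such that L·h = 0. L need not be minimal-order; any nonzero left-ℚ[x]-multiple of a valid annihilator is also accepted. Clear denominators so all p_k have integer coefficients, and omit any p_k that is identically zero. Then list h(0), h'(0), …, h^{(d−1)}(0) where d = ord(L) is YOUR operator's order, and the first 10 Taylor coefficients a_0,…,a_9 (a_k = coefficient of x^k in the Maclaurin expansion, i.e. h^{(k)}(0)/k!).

L = (2 + 36·x + 96·x^2 + 64·x^3) + (-1 + 2·x + 18·x^2 + 32·x^3 + 16·x^4)·Dx  (order 1).
h: a_k = 4, 8, 88, 448, 2800, 16608, 99360, 594432, 3553600, 21252224, …
ICs: h(0) = 4.

f: a_k = 4, 4, 20, 36, 116, 260, 724, 1764, 4660, 11716, …
h₀=f(r): pull back L_f along r ⇒ L₀.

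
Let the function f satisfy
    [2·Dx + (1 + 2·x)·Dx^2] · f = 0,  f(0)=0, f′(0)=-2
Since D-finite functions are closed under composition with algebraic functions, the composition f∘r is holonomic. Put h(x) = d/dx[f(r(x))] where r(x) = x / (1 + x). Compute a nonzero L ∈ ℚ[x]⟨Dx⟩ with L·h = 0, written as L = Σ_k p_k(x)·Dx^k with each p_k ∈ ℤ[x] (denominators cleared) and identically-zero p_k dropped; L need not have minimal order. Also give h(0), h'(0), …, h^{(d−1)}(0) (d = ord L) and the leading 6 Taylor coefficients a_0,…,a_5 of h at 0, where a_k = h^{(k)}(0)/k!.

f: a_k = 0, -2, 2, -8/3, 4, -32/5, …
Change of var in L_f (x↦r) gives L₀.
Differentiate: ansatz ord ≤ ord L₀ ⇒ L.
L = (4 + 6·x) + (1 + 4·x + 3·x^2)·Dx  (order 1).
h: a_k = -2, 8, -26, 80, -242, 728, …
ICs: h(0) = -2.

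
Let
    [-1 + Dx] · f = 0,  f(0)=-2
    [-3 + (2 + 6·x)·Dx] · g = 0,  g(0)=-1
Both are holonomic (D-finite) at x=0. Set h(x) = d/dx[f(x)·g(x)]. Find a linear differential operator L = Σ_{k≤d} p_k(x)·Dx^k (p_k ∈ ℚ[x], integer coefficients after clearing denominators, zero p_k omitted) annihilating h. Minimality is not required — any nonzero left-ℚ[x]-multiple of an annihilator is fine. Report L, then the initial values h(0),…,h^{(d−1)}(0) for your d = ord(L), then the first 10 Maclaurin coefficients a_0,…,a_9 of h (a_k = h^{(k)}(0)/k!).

L = (7 + 60·x + 36·x^2) + (-10 - 42·x - 36·x^2)·Dx  (order 1).
h: a_k = 5, 7/2, 71/8, -671/48, 16157/384, -88837/768, 14933039/46080, -589833983/645120, 3828061859/1474560, -1376727287801/185794560, …
ICs: h(0) = 5.

f: a_k = -2, -2, -1, -1/3, -1/12, -1/60, -1/360, -1/2520, -1/20160, -1/181440, …
g: a_k = -1, -3/2, 9/8, -27/16, 405/128, -1701/256, 15309/1024, -72171/2048, 2814669/32768, -14073345/65536, …
Sym-product of L_f,L_g gives L₀ (≤ ord 1).
Differentiate: ansatz ord ≤ ord L₀ ⇒ L.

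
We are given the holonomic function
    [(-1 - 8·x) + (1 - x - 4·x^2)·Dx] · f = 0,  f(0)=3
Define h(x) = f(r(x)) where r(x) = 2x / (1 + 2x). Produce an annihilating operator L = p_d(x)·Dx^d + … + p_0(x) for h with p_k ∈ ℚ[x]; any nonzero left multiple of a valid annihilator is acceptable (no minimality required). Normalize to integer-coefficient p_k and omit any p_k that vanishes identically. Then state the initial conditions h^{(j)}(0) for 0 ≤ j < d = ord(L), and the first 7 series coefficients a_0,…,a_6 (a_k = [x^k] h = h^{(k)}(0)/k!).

L = (2 + 36·x) + (-1 - 4·x + 12·x^2 + 32·x^3)·Dx  (order 1).
h: a_k = 3, 6, 48, 0, 768, -1536, 15360, …
ICs: h(0) = 3.

f: a_k = 3, 3, 15, 27, 87, 195, 543, …
Substitute x→r, Dx→(1/r')Dx; clear ⇒ L₀.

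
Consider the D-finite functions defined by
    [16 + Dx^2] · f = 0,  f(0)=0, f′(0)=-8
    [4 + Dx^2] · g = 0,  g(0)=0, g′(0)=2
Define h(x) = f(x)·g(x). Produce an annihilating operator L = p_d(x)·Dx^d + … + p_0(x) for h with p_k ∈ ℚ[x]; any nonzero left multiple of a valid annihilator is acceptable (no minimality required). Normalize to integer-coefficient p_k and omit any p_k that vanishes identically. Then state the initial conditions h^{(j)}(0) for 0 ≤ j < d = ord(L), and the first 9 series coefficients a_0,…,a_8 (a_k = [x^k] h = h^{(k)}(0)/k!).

L = 144 + 40·Dx^2 + Dx^4  (order 4).
h: a_k = 0, 0, -16, 0, 160/3, 0, -2912/45, 0, 2624/63, …
ICs: h(0) = 0, h′(0) = 0, h′′(0) = -32, h′′′(0) = 0.

f: a_k = 0, -8, 0, 64/3, 0, -256/15, 0, 2048/315, 0, …
g: a_k = 0, 2, 0, -4/3, 0, 4/15, 0, -8/315, 0, …
L₀ := L_f ⊗_s L_g (sym. prod.), ord ≤ 4.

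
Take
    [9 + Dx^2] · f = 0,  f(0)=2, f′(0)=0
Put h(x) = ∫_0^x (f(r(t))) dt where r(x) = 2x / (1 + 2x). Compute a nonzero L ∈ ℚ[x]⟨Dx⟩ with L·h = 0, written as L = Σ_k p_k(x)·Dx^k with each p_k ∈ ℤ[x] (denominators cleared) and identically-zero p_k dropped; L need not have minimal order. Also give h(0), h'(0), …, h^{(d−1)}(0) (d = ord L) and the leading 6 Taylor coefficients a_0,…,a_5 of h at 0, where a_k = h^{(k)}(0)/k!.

L = 36·Dx + (4 + 24·x + 48·x^2 + 32·x^3)·Dx^2 + (1 + 8·x + 24·x^2 + 32·x^3 + 16·x^4)·Dx^3  (order 3).
h: a_k = 0, 2, 0, -12, 36, -324/5, …
ICs: h(0) = 0, h′(0) = 2, h′′(0) = 0.

f: a_k = 2, 0, -9, 0, 27/4, 0, …
h₀=f(r): pull back L_f along r ⇒ L₀.
Integrate: L := L₀·Dx.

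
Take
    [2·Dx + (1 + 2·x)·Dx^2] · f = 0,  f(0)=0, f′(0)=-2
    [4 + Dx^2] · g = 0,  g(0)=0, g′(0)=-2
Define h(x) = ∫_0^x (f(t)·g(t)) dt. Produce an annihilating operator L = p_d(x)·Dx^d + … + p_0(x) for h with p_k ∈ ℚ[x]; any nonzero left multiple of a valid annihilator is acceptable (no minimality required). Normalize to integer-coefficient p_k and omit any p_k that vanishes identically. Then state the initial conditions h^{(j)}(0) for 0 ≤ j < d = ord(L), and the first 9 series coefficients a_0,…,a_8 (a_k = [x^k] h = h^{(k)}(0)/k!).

f: a_k = 0, -2, 2, -8/3, 4, -32/5, 32/3, -128/7, 32, …
g: a_k = 0, -2, 0, 4/3, 0, -4/15, 0, 8/315, 0, …
Product ⇒ symmetric product L₀, ord ≤ 4.
h=∫h₀ ⇒ L = L₀·Dx.
L = (-48 + 192·x + 1216·x^2 + 2048·x^3 + 1024·x^4)·Dx + (32 + 320·x + 768·x^2 + 512·x^3)·Dx^2 + (160·x + 672·x^2 + 1024·x^3 + 512·x^4)·Dx^3 + (8 + 80·x + 192·x^2 + 128·x^3)·Dx^4 + (3 + 28·x + 92·x^2 + 128·x^3 + 64·x^4)·Dx^5  (order 5).
h: a_k = 0, 0, 0, 4/3, -1, 8/15, -8/9, 88/63, -31/15, …
ICs: h(0) = 0, h′(0) = 0, h′′(0) = 0, h′′′(0) = 8, h′′′′(0) = -24.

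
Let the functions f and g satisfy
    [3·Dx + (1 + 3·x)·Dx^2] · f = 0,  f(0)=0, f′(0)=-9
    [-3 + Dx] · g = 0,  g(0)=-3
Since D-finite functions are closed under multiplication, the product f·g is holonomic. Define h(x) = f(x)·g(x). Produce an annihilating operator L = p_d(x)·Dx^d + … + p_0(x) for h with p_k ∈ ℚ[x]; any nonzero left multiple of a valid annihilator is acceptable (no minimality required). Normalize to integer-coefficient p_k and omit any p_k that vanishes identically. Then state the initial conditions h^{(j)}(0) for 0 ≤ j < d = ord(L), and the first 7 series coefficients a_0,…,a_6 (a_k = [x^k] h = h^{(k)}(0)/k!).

f: a_k = 0, -9, 27/2, -27, 243/4, -729/5, 729/2, …
g: a_k = -3, -9, -27/2, -27/2, -81/8, -243/40, -243/80, …
Product ⇒ symmetric product L₀, ord ≤ 2.
L = 27·x + (-3 - 18·x)·Dx + (1 + 3·x)·Dx^2  (order 2).
h: a_k = 0, 27, 81/2, 81, 0, 6561/40, -5103/16, …
ICs: h(0) = 0, h′(0) = 27.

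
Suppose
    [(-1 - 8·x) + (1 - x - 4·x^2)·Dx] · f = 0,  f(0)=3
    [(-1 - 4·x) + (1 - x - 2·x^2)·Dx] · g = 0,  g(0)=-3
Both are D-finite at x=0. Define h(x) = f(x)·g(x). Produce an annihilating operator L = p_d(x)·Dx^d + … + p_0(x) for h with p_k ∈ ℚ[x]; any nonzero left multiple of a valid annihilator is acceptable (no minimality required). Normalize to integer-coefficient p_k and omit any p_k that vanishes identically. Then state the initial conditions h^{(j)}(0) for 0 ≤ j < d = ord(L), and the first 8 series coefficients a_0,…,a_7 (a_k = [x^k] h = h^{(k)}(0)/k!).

L = (-2 - 10·x + 18·x^2 + 32·x^3) + (1 - 2·x - 5·x^2 + 6·x^3 + 8·x^4)·Dx  (order 1).
h: a_k = -9, -18, -81, -198, -621, -1602, -4473, -11646, …
ICs: h(0) = -9.

f: a_k = 3, 3, 15, 27, 87, 195, 543, 1323, …
g: a_k = -3, -3, -9, -15, -33, -63, -129, -255, …
Sym-product of L_f,L_g gives L₀ (≤ ord 1).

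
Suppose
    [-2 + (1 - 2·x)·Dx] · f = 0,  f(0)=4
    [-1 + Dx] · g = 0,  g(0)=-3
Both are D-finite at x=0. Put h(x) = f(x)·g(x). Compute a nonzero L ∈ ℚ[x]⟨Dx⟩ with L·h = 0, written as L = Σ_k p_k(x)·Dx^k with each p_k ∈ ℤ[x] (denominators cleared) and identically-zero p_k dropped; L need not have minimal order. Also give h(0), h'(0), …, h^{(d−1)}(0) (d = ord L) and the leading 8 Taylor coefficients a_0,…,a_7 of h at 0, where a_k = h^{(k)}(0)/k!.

f: a_k = 4, 8, 16, 32, 64, 128, 256, 512, …
g: a_k = -3, -3, -3/2, -1/2, -1/8, -1/40, -1/240, -1/1680, …
h₀=f·g: eliminate ⇒ L₀, order ≤ 1·1.
L = (3 - 2·x) + (-1 + 2·x)·Dx  (order 1).
h: a_k = -12, -36, -78, -158, -633/2, -6331/10, -75973/60, -354541/140, …
ICs: h(0) = -12.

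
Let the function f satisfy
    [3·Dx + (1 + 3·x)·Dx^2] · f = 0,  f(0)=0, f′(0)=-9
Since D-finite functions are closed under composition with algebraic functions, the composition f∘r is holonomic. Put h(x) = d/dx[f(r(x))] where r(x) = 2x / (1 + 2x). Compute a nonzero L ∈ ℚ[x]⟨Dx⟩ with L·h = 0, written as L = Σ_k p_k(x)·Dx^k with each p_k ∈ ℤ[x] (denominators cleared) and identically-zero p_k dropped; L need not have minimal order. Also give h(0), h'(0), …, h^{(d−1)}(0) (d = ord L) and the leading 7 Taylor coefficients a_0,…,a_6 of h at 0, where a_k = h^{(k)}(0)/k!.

f: a_k = 0, -9, 27/2, -27, 243/4, -729/5, 729/2, …
L₀ from L_f via x↦r, Dx↦r'^{-1}Dx.
h₀' ⇒ L via d/dx closure of L₀.
L = (10 + 32·x) + (1 + 10·x + 16·x^2)·Dx  (order 1).
h: a_k = -18, 180, -1512, 12240, -98208, 786240, -6291072, …
ICs: h(0) = -18.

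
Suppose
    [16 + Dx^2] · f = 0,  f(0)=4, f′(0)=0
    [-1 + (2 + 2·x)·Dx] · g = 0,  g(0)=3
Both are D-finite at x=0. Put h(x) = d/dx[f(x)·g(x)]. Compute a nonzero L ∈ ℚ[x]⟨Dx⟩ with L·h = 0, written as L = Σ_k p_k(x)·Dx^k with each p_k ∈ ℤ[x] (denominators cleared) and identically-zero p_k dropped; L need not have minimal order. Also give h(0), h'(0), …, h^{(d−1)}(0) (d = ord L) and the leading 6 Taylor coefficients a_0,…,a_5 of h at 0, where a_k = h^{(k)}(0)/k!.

L = (4733 + 17664·x + 25216·x^2 + 16384·x^3 + 4096·x^4) + (-244 - 756·x - 768·x^2 - 256·x^3)·Dx + (268 + 1048·x + 1548·x^2 + 1024·x^3 + 256·x^4)·Dx^2  (order 2).
h: a_k = 6, -195, -567/4, 4465/8, 18665/64, -310129/640, …
ICs: h(0) = 6, h′(0) = -195.

f: a_k = 4, 0, -32, 0, 128/3, 0, …
g: a_k = 3, 3/2, -3/8, 3/16, -15/128, 21/256, …
L₀ := L_f ⊗_s L_g (sym. prod.), ord ≤ 2.
h=h₀': d/dx-closure on L₀ ⇒ L.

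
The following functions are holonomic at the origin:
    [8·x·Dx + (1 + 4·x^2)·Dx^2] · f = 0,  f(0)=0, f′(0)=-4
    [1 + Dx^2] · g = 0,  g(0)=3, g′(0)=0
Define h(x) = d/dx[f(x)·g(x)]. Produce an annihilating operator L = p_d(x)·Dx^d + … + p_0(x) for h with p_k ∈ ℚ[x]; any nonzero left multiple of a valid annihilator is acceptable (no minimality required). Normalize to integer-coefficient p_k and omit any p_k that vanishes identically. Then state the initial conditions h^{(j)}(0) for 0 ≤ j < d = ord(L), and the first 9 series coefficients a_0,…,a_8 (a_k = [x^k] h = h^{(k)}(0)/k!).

L = (3893 + 34584·x^2 + 286832·x^4 + 57600·x^6 + 768·x^8 - 10240·x^10 + 4096·x^12) + (2192·x + 44864·x^3 + 156160·x^5 + 51200·x^7 + 20480·x^9 + 16384·x^11)·Dx + (3978 + 36208·x^2 + 296160·x^4 + 76288·x^6 + 9728·x^8 - 4096·x^10 + 8192·x^12)·Dx^2 + (2192·x + 44864·x^3 + 156160·x^5 + 51200·x^7 + 20480·x^9 + 16384·x^11)·Dx^3 + (85 + 1624·x^2 + 9328·x^4 + 18688·x^6 + 8960·x^8 + 6144·x^10 + 4096·x^12)·Dx^4  (order 4).
h: a_k = -12, 0, 66, 0, -469/2, 0, 54431/60, 0, -801991/224, …
ICs: h(0) = -12, h′(0) = 0, h′′(0) = 132, h′′′(0) = 0.

f: a_k = 0, -4, 0, 16/3, 0, -64/5, 0, 256/7, 0, …
g: a_k = 3, 0, -3/2, 0, 1/8, 0, -1/240, 0, 1/13440, …
f·g: L₀ = L_f ⊗_s L_g, ord ≤ 2·2.
h=h₀': d/dx-closure on L₀ ⇒ L.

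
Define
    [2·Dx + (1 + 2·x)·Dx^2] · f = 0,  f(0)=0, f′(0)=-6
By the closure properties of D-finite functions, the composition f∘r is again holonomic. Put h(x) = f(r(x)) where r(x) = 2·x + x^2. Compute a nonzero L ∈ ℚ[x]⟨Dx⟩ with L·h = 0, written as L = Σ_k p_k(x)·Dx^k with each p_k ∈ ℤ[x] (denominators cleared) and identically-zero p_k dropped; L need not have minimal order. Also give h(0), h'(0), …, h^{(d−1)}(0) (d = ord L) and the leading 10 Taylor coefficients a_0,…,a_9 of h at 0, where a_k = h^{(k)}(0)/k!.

L = (3 + 4·x + 2·x^2)·Dx + (1 + 5·x + 6·x^2 + 2·x^3)·Dx^2  (order 2).
h: a_k = 0, -12, 18, -40, 102, -1392/5, 792, -16224/7, 6924, -63040/3, …
ICs: h(0) = 0, h′(0) = -12.

f: a_k = 0, -6, 6, -8, 12, -96/5, 32, -384/7, 96, -512/3, …
Change of var in L_f (x↦r) gives L₀.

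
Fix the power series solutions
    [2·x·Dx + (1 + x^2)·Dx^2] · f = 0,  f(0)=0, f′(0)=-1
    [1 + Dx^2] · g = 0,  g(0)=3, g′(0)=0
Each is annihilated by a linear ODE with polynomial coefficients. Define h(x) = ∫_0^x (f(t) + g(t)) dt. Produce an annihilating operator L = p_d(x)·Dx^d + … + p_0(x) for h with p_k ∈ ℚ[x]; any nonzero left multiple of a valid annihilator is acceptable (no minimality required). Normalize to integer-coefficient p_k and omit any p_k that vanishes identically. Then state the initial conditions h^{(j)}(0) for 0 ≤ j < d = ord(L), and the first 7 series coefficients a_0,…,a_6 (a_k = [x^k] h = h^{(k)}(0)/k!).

f: a_k = 0, -1, 0, 1/3, 0, -1/5, 0, …
g: a_k = 3, 0, -3/2, 0, 1/8, 0, -1/240, …
h₀=f+g: left-lcm gives L₀, ord ≤ 4.
h=∫₀ˣh₀: take L = L₀·Dx.
L = (-22·x + 28·x^3 + 2·x^5)·Dx^2 + (-1 + 7·x^2 + 9·x^4 + x^6)·Dx^3 + (-22·x + 28·x^3 + 2·x^5)·Dx^4 + (-1 + 7·x^2 + 9·x^4 + x^6)·Dx^5  (order 5).
h: a_k = 0, 3, -1/2, -1/2, 1/12, 1/40, -1/30, …
ICs: h(0) = 0, h′(0) = 3, h′′(0) = -1, h′′′(0) = -3, h′′′′(0) = 2.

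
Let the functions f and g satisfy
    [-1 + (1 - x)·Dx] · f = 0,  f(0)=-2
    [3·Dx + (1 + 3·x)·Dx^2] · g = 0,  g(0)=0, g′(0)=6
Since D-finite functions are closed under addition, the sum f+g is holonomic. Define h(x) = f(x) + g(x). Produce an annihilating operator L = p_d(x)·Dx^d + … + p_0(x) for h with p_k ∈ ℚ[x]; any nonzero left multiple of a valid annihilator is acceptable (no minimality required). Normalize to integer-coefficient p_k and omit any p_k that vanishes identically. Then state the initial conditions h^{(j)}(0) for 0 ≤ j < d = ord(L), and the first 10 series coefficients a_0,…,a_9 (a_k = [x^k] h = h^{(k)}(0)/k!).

f: a_k = -2, -2, -2, -2, -2, -2, -2, -2, -2, -2, …
g: a_k = 0, 6, -9, 18, -81/2, 486/5, -243, 4374/7, -6561/4, 4374, …
h₀=f+g: left-lcm gives L₀, ord ≤ 3.
L = (54 + 18·x)·Dx + (-12 + 72·x + 36·x^2)·Dx^2 + (-5 - 13·x + 9·x^2 + 9·x^3)·Dx^3  (order 3).
h: a_k = -2, 4, -11, 16, -85/2, 476/5, -245, 4360/7, -6569/4, 4372, …
ICs: h(0) = -2, h′(0) = 4, h′′(0) = -22.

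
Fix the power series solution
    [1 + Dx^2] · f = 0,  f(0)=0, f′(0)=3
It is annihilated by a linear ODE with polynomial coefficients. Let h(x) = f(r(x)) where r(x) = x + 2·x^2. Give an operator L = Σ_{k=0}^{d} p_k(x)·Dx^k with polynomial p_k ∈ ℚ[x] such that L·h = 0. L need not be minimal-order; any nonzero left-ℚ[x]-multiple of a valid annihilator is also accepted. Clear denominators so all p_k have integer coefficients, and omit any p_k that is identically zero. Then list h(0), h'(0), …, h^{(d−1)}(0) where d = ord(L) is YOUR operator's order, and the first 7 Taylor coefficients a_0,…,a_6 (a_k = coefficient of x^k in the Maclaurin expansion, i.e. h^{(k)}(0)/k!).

L = (1 + 12·x + 48·x^2 + 64·x^3) - 4·Dx + (1 + 4·x)·Dx^2  (order 2).
h: a_k = 0, 3, 6, -1/2, -3, -239/40, -15/4, …
ICs: h(0) = 0, h′(0) = 3.

f: a_k = 0, 3, 0, -1/2, 0, 1/40, 0, …
Substitute x→r, Dx→(1/r')Dx; clear ⇒ L₀.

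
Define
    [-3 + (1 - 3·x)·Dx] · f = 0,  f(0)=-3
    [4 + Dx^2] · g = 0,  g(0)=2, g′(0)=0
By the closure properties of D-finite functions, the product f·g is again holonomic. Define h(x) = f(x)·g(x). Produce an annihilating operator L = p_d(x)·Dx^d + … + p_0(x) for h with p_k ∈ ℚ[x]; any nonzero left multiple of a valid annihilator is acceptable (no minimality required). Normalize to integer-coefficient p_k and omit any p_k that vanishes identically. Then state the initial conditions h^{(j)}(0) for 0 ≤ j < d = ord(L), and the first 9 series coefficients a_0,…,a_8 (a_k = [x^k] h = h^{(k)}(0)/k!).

f: a_k = -3, -9, -27, -81, -243, -729, -2187, -6561, -19683, …
g: a_k = 2, 0, -4, 0, 4/3, 0, -8/45, 0, 4/315, …
Product ⇒ symmetric product L₀, ord ≤ 2.
L = (-4 + 12·x) + 6·Dx + (-1 + 3·x)·Dx^2  (order 2).
h: a_k = -6, -18, -42, -126, -382, -1146, -51562/15, -51562/5, -649682/21, …
ICs: h(0) = -6, h′(0) = -18.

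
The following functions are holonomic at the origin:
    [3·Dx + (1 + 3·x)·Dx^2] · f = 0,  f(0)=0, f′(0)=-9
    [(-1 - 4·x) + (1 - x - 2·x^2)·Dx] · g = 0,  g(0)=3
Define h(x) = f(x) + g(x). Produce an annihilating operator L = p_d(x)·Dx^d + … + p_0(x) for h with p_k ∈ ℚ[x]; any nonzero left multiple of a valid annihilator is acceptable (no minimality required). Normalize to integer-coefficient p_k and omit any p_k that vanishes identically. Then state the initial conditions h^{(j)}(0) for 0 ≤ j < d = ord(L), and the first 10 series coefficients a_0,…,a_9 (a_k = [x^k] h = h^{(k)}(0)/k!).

L = (-66 - 270·x - 576·x^2 - 336·x^3 - 288·x^4)·Dx + (-4 - 96·x - 492·x^2 - 832·x^3 - 696·x^4 - 480·x^5)·Dx^2 + (3 + 19·x + 25·x^2 - 39·x^3 - 116·x^4 - 164·x^5 - 96·x^6)·Dx^3  (order 3).
h: a_k = 3, -6, 45/2, -12, 375/4, -414/5, 987/2, -4776/7, 23787/8, -5538, …
ICs: h(0) = 3, h′(0) = -6, h′′(0) = 45.

f: a_k = 0, -9, 27/2, -27, 243/4, -729/5, 729/2, -6561/7, 19683/8, -6561, …
g: a_k = 3, 3, 9, 15, 33, 63, 129, 255, 513, 1023, …
h₀=f+g: left-lcm gives L₀, ord ≤ 3.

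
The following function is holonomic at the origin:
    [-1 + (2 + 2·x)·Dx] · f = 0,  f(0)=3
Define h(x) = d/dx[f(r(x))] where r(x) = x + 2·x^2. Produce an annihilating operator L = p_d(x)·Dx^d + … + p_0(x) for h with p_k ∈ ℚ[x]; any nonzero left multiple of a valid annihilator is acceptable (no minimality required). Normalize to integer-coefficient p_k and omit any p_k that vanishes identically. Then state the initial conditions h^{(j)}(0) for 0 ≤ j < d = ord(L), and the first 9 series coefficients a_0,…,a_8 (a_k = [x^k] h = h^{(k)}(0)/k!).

f: a_k = 3, 3/2, -3/8, 3/16, -15/128, 21/256, -63/1024, 99/2048, -1287/32768, …
L₀ from L_f via x↦r, Dx↦r'^{-1}Dx.
h₀' ⇒ L via d/dx closure of L₀.
L = 7 + (-2 - 10·x - 12·x^2 - 16·x^3)·Dx  (order 1).
h: a_k = 3/2, 21/4, -63/16, -63/32, 1785/256, -1701/512, -16611/2048, 53529/4096, 108297/65536, …
ICs: h(0) = 3/2.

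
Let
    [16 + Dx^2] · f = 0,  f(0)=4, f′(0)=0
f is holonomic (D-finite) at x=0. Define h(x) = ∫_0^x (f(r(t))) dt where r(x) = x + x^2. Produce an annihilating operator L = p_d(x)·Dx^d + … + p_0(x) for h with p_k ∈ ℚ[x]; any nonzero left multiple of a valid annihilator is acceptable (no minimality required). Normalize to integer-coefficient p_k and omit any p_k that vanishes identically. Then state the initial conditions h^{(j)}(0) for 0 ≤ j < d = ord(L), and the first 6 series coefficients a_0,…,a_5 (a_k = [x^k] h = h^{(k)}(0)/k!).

L = (16 + 96·x + 192·x^2 + 128·x^3)·Dx - 2·Dx^2 + (1 + 2·x)·Dx^3  (order 3).
h: a_k = 0, 4, 0, -32/3, -16, 32/15, …
ICs: h(0) = 0, h′(0) = 4, h′′(0) = 0.

f: a_k = 4, 0, -32, 0, 128/3, 0, …
Substitute x→r, Dx→(1/r')Dx; clear ⇒ L₀.
h=∫h₀ ⇒ L = L₀·Dx.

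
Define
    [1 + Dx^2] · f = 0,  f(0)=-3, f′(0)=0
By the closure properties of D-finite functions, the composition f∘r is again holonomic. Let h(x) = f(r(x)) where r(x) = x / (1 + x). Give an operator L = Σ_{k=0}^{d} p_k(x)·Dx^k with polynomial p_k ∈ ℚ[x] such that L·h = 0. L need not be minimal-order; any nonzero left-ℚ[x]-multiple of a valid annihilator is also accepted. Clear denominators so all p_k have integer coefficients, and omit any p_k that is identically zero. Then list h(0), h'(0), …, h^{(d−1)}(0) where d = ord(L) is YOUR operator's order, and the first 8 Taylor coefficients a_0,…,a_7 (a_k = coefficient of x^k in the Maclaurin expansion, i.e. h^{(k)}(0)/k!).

f: a_k = -3, 0, 3/2, 0, -1/8, 0, 1/240, 0, …
Change of var in L_f (x↦r) gives L₀.
L = 1 + (2 + 6·x + 6·x^2 + 2·x^3)·Dx + (1 + 4·x + 6·x^2 + 4·x^3 + x^4)·Dx^2  (order 2).
h: a_k = -3, 0, 3/2, -3, 35/8, -11/2, 1501/240, -261/40, …
ICs: h(0) = -3, h′(0) = 0.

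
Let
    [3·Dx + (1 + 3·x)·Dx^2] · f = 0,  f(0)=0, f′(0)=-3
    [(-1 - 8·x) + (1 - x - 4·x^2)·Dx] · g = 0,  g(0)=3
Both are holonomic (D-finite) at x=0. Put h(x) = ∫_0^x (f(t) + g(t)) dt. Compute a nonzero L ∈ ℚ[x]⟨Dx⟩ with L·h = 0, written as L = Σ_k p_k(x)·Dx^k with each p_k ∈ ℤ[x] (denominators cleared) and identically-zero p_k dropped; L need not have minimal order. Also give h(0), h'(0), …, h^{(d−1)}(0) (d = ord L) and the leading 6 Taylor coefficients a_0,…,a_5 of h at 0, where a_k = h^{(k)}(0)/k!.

L = (-342 - 2178·x - 6624·x^2 - 6336·x^3 - 6912·x^4)·Dx^2 + (-36 - 696·x - 4356·x^2 - 10176·x^3 - 12960·x^4 - 11520·x^5)·Dx^3 + (13 + 101·x + 191·x^2 - 225·x^3 - 1440·x^4 - 2928·x^5 - 2304·x^6)·Dx^4  (order 4).
h: a_k = 0, 3, 0, 13/2, 9/2, 429/20, …
ICs: h(0) = 0, h′(0) = 3, h′′(0) = 0, h′′′(0) = 39.

f: a_k = 0, -3, 9/2, -9, 81/4, -243/5, …
g: a_k = 3, 3, 15, 27, 87, 195, …
f+g: L₀ = lclm(L_f,L_g), ord ≤ 2+1.
Integrate: L := L₀·Dx.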